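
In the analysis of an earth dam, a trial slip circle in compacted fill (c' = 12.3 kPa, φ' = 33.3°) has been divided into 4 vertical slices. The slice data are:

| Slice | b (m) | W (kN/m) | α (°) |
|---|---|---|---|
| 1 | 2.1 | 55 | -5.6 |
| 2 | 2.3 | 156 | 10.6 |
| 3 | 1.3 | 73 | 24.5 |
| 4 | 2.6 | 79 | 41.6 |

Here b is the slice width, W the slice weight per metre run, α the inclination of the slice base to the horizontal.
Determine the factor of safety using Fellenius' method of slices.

FS = 3.15

Ordinary method of slices: FS = Σ[c'·Δl_i + (W_i cosα_i)·tanφ'] / Σ W_i sinα_i, with Δl_i = b_i / cosα_i.
Slice 1: Δl = 2.1/cos(-5.6°) = 2.110 m; N'_1 = 55·cos(-5.6°) = 54.7; c'Δl = 25.95; W sinα = -5.4
Slice 2: Δl = 2.3/cos10.6° = 2.340 m; N'_2 = 156·cos10.6° = 153.3; c'Δl = 28.78; W sinα = 28.7
Slice 3: Δl = 1.3/cos24.5° = 1.429 m; N'_3 = 73·cos24.5° = 66.4; c'Δl = 17.57; W sinα = 30.3
Slice 4: Δl = 2.6/cos41.6° = 3.477 m; N'_4 = 79·cos41.6° = 59.1; c'Δl = 42.77; W sinα = 52.5
Σc'Δl = 115.1 kN/m; ΣN' = 333.6 kN/m; ΣW sinα = 106.1 kN/m
Resisting = 115.1 + 333.6·tan33.3° = 115.1 + 219.1 = 334.2 kN/m
FS = 334.2 / 106.1 = 3.151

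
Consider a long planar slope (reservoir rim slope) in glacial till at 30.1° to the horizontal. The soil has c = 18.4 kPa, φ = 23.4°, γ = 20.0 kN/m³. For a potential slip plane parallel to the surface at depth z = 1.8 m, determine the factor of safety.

For an infinite slope with a slip plane parallel to the surface (no pore pressure): FS = [c + γz cos²β tanφ] / [γz sinβ cosβ].
γz = 20.0·1.8 = 36.00 kN/m²
Numerator = 18.4 + 36.00·cos²30.1°·tan23.4° = 18.4 + 36.00·0.7485·0.4327 = 30.060 kPa
Denominator = 36.00·sin30.1°·cos30.1° = 36.00·0.5015·0.8652 = 15.620 kPa
FS = 30.060 / 15.620 = 1.925

FS = 1.92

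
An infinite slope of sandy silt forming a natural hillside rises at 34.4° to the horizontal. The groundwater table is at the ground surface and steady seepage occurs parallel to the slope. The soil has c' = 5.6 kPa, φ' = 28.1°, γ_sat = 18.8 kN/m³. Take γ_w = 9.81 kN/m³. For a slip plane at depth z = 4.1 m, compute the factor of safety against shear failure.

With seepage parallel to the slope and the water table at the surface, the effective normal stress on the slip plane uses the buoyant unit weight γ' = γ_sat − γ_w while the driving shear stress uses γ_sat:
FS = [c' + γ' z cos²β tanφ'] / [γ_sat z sinβ cosβ]
γ' = 18.8 − 9.81 = 8.99 kN/m³
Numerator = 5.6 + 8.99·4.1·cos²34.4°·tan28.1° = 5.6 + 8.99·4.1·0.6808·0.5340 = 18.999 kPa
Denominator = 18.8·4.1·sin34.4°·cos34.4° = 18.8·4.1·0.5650·0.8251 = 35.932 kPa
FS = 18.999 / 35.932 = 0.529

FS = 0.53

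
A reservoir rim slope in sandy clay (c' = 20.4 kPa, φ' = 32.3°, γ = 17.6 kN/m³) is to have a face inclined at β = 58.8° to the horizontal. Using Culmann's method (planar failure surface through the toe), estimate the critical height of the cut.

H_c = 31.91 m

Culmann's analysis gives the critical failure plane at α_cr = (β + φ')/2 = (58.8 + 32.3)/2 = 45.5°, and the critical height
H_c = (4c'/γ) · sinβ cosφ' / [1 − cos(β − φ')]
    = (4·20.4/17.6) · sin58.8°·cos32.3° / [1 − cos(26.5°)]
    = 4.636 · 0.8554·0.8453 / [1 − 0.8949]
    = 4.636 · 0.7230 / 0.1051
    = 31.91 m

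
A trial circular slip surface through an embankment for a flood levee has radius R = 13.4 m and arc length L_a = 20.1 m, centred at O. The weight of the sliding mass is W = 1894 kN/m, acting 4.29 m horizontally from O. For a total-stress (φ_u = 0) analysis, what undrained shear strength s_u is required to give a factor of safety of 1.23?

s_u = 37.1 kPa

FS = s_u·L_a·R / (W·d), so s_u = FS·W·d / (L_a·R).
s_u = 1.23·1894·4.29 / (20.10·13.4) = 9994.1 / 269.34 = 37.11 kPa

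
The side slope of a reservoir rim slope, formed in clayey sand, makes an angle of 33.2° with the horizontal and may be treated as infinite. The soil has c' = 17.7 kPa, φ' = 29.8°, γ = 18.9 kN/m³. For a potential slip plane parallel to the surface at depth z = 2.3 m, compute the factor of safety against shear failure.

For an infinite slope with a slip plane parallel to the surface (no pore pressure): FS = [c' + γz cos²β tanφ'] / [γz sinβ cosβ].
γz = 18.9·2.3 = 43.47 kN/m²
Numerator = 17.7 + 43.47·cos²33.2°·tan29.8° = 17.7 + 43.47·0.7002·0.5727 = 35.131 kPa
Denominator = 43.47·sin33.2°·cos33.2° = 43.47·0.5476·0.8368 = 19.917 kPa
FS = 35.131 / 19.917 = 1.764

FS = 1.76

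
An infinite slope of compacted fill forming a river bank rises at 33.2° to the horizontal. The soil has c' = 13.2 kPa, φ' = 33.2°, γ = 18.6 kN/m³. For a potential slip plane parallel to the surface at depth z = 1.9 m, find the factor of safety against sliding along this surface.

FS = 1.82

For an infinite slope with a slip plane parallel to the surface (no pore pressure): FS = [c' + γz cos²β tanφ'] / [γz sinβ cosβ].
γz = 18.6·1.9 = 35.34 kN/m²
Numerator = 13.2 + 35.34·cos²33.2°·tan33.2° = 13.2 + 35.34·0.7002·0.6544 = 29.392 kPa
Denominator = 35.34·sin33.2°·cos33.2° = 35.34·0.5476·0.8368 = 16.192 kPa
FS = 29.392 / 16.192 = 1.815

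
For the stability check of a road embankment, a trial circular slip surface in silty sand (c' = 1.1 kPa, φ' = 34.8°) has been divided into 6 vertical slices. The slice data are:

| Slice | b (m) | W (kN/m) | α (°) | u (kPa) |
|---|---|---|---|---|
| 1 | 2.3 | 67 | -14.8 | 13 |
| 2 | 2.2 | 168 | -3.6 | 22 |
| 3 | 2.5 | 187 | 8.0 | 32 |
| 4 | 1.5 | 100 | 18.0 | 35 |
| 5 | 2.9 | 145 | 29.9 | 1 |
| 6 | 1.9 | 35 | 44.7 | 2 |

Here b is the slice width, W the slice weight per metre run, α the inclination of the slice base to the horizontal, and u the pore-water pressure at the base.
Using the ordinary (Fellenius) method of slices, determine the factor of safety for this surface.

Ordinary method of slices: FS = Σ[c'·Δl_i + (W_i cosα_i − u_i·Δl_i)·tanφ'] / Σ W_i sinα_i, with Δl_i = b_i / cosα_i.
Slice 1: Δl = 2.3/cos(-14.8°) = 2.379 m; N'_1 = 67·cos(-14.8°) − 13·2.379 = 33.9; c'Δl = 2.62; W sinα = -17.1
Slice 2: Δl = 2.2/cos(-3.6°) = 2.204 m; N'_2 = 168·cos(-3.6°) − 22·2.204 = 119.2; c'Δl = 2.42; W sinα = -10.5
Slice 3: Δl = 2.5/cos8.0° = 2.525 m; N'_3 = 187·cos8.0° − 32·2.525 = 104.4; c'Δl = 2.78; W sinα = 26.0
Slice 4: Δl = 1.5/cos18.0° = 1.577 m; N'_4 = 100·cos18.0° − 35·1.577 = 39.9; c'Δl = 1.73; W sinα = 30.9
Slice 5: Δl = 2.9/cos29.9° = 3.345 m; N'_5 = 145·cos29.9° − 1·3.345 = 122.4; c'Δl = 3.68; W sinα = 72.3
Slice 6: Δl = 1.9/cos44.7° = 2.673 m; N'_6 = 35·cos44.7° − 2·2.673 = 19.5; c'Δl = 2.94; W sinα = 24.6
Σc'Δl = 16.2 kN/m; ΣN' = 439.2 kN/m; ΣW sinα = 126.2 kN/m
Resisting = 16.2 + 439.2·tan34.8° = 16.2 + 305.3 = 321.4 kN/m
FS = 321.4 / 126.2 = 2.548

FS = 2.55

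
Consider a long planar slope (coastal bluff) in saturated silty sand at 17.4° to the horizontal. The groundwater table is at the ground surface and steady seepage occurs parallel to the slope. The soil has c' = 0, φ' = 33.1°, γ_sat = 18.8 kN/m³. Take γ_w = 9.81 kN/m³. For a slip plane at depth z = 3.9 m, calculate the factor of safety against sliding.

With seepage parallel to the slope and the water table at the surface, the effective normal stress on the slip plane uses the buoyant unit weight γ' = γ_sat − γ_w while the driving shear stress uses γ_sat:
FS = [c' + γ' z cos²β tanφ'] / [γ_sat z sinβ cosβ]
(For c' = 0 this reduces to FS = (γ'/γ_sat)·tanφ'/tanβ.)
γ' = 18.8 − 9.81 = 8.99 kN/m³
Numerator = 0.0 + 8.99·3.9·cos²17.4°·tan33.1° = 0.0 + 8.99·3.9·0.9106·0.6519 = 20.812 kPa
Denominator = 18.8·3.9·sin17.4°·cos17.4° = 18.8·3.9·0.2990·0.9542 = 20.922 kPa
FS = 20.812 / 20.922 = 0.995

FS = 0.99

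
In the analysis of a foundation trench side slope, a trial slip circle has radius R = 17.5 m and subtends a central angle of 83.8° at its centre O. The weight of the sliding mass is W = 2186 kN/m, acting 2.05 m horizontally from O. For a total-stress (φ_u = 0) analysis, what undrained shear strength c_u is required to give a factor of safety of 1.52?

FS = c_u·L_a·R / (W·d), so c_u = FS·W·d / (L_a·R).
Arc length L_a = R·θ = 17.5·(83.8°·π/180) = 17.5·1.4626 = 25.60 m
c_u = 1.52·2186·2.05 / (25.60·17.5) = 6811.6 / 447.92 = 15.21 kPa

c_u = 15.2 kPa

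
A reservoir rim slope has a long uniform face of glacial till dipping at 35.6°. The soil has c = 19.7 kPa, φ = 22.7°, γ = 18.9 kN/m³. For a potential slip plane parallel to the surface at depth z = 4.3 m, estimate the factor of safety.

For an infinite slope with a slip plane parallel to the surface (no pore pressure): FS = [c + γz cos²β tanφ] / [γz sinβ cosβ].
γz = 18.9·4.3 = 81.27 kN/m²
Numerator = 19.7 + 81.27·cos²35.6°·tan22.7° = 19.7 + 81.27·0.6611·0.4183 = 42.176 kPa
Denominator = 81.27·sin35.6°·cos35.6° = 81.27·0.5821·0.8131 = 38.467 kPa
FS = 42.176 / 38.467 = 1.096

FS = 1.10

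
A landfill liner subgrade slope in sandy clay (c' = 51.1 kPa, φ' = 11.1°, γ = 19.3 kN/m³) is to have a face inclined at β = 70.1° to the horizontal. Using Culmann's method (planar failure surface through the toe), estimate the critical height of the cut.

H_c = 20.15 m

Culmann's analysis gives the critical failure plane at α_cr = (β + φ')/2 = (70.1 + 11.1)/2 = 40.6°, and the critical height
H_c = (4c'/γ) · sinβ cosφ' / [1 − cos(β − φ')]
    = (4·51.1/19.3) · sin70.1°·cos11.1° / [1 − cos(59.0°)]
    = 10.591 · 0.9403·0.9813 / [1 − 0.5150]
    = 10.591 · 0.9227 / 0.4850
    = 20.15 m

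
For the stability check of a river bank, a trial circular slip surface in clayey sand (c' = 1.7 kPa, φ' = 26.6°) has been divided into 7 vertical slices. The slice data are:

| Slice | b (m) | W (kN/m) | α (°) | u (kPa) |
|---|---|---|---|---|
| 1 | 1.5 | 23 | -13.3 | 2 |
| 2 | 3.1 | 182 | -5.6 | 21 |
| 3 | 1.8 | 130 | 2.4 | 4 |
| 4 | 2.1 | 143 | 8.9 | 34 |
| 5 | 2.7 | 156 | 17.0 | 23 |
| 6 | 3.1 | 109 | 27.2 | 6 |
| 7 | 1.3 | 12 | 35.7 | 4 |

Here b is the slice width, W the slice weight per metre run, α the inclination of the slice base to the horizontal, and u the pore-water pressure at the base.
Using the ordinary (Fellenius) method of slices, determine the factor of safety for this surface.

Ordinary method of slices: FS = Σ[c'·Δl_i + (W_i cosα_i − u_i·Δl_i)·tanφ'] / Σ W_i sinα_i, with Δl_i = b_i / cosα_i.
Slice 1: Δl = 1.5/cos(-13.3°) = 1.541 m; N'_1 = 23·cos(-13.3°) − 2·1.541 = 19.3; c'Δl = 2.62; W sinα = -5.3
Slice 2: Δl = 3.1/cos(-5.6°) = 3.115 m; N'_2 = 182·cos(-5.6°) − 21·3.115 = 115.7; c'Δl = 5.30; W sinα = -17.8
Slice 3: Δl = 1.8/cos2.4° = 1.802 m; N'_3 = 130·cos2.4° − 4·1.802 = 122.7; c'Δl = 3.06; W sinα = 5.4
Slice 4: Δl = 2.1/cos8.9° = 2.126 m; N'_4 = 143·cos8.9° − 34·2.126 = 69.0; c'Δl = 3.61; W sinα = 22.1
Slice 5: Δl = 2.7/cos17.0° = 2.823 m; N'_5 = 156·cos17.0° − 23·2.823 = 84.2; c'Δl = 4.80; W sinα = 45.6
Slice 6: Δl = 3.1/cos27.2° = 3.485 m; N'_6 = 109·cos27.2° − 6·3.485 = 76.0; c'Δl = 5.93; W sinα = 49.8
Slice 7: Δl = 1.3/cos35.7° = 1.601 m; N'_7 = 12·cos35.7° − 4·1.601 = 3.3; c'Δl = 2.72; W sinα = 7.0
Σc'Δl = 28.0 kN/m; ΣN' = 490.3 kN/m; ΣW sinα = 107.0 kN/m
Resisting = 28.0 + 490.3·tan26.6° = 28.0 + 245.5 = 273.6 kN/m
FS = 273.6 / 107.0 = 2.558

FS = 2.56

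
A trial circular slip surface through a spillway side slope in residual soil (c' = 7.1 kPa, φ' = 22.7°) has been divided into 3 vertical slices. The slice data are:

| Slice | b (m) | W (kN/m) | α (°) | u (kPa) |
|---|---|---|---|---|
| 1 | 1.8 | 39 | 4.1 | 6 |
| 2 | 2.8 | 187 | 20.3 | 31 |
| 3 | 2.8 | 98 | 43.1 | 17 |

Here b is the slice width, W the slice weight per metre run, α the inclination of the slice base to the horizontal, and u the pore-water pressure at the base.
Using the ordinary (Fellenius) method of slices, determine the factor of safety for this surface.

Ordinary method of slices: FS = Σ[c'·Δl_i + (W_i cosα_i − u_i·Δl_i)·tanφ'] / Σ W_i sinα_i, with Δl_i = b_i / cosα_i.
Slice 1: Δl = 1.8/cos4.1° = 1.805 m; N'_1 = 39·cos4.1° − 6·1.805 = 28.1; c'Δl = 12.81; W sinα = 2.8
Slice 2: Δl = 2.8/cos20.3° = 2.985 m; N'_2 = 187·cos20.3° − 31·2.985 = 82.8; c'Δl = 21.20; W sinα = 64.9
Slice 3: Δl = 2.8/cos43.1° = 3.835 m; N'_3 = 98·cos43.1° − 17·3.835 = 6.4; c'Δl = 27.23; W sinα = 67.0
Σc'Δl = 61.2 kN/m; ΣN' = 117.3 kN/m; ΣW sinα = 134.6 kN/m
Resisting = 61.2 + 117.3·tan22.7° = 61.2 + 49.1 = 110.3 kN/m
FS = 110.3 / 134.6 = 0.819

FS = 0.82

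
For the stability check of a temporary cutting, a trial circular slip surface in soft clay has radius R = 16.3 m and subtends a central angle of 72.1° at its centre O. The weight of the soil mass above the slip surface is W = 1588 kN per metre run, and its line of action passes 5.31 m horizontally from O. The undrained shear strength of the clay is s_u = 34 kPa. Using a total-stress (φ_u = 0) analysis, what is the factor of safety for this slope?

FS = 1.35

Taking moments about the centre O, the resisting moment is provided by the undrained shear strength acting along the arc:
Arc length L_a = R·θ = 16.3·(72.1°·π/180) = 16.3·1.2584 = 20.51 m
M_R = s_u·L_a·R = 34·20.51·16.3 = 11367.5 kN·m/m
M_D = W·d = 1588·5.31 = 8432.3 kN·m/m
FS = M_R / M_D = 11367.5 / 8432.3 = 1.348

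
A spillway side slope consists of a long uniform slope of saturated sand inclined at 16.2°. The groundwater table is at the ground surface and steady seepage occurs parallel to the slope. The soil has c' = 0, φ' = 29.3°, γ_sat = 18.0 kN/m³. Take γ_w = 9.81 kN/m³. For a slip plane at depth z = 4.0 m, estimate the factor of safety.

With seepage parallel to the slope and the water table at the surface, the effective normal stress on the slip plane uses the buoyant unit weight γ' = γ_sat − γ_w while the driving shear stress uses γ_sat:
FS = [c' + γ' z cos²β tanφ'] / [γ_sat z sinβ cosβ]
(For c' = 0 this reduces to FS = (γ'/γ_sat)·tanφ'/tanβ.)
γ' = 18.0 − 9.81 = 8.19 kN/m³
Numerator = 0.0 + 8.19·4.0·cos²16.2°·tan29.3° = 0.0 + 8.19·4.0·0.9222·0.5612 = 16.953 kPa
Denominator = 18.0·4.0·sin16.2°·cos16.2° = 18.0·4.0·0.2790·0.9603 = 19.290 kPa
FS = 16.953 / 19.290 = 0.879

FS = 0.88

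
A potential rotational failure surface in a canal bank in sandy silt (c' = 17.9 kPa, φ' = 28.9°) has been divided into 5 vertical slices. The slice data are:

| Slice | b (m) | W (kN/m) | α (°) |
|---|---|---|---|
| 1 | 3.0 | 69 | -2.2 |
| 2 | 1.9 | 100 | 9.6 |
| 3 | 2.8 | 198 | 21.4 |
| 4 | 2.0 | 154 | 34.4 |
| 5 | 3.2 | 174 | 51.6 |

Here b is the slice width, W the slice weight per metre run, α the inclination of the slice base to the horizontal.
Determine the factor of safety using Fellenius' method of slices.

Ordinary method of slices: FS = Σ[c'·Δl_i + (W_i cosα_i)·tanφ'] / Σ W_i sinα_i, with Δl_i = b_i / cosα_i.
Slice 1: Δl = 3.0/cos(-2.2°) = 3.002 m; N'_1 = 69·cos(-2.2°) = 68.9; c'Δl = 53.74; W sinα = -2.6
Slice 2: Δl = 1.9/cos9.6° = 1.927 m; N'_2 = 100·cos9.6° = 98.6; c'Δl = 34.49; W sinα = 16.7
Slice 3: Δl = 2.8/cos21.4° = 3.007 m; N'_3 = 198·cos21.4° = 184.3; c'Δl = 53.83; W sinα = 72.2
Slice 4: Δl = 2.0/cos34.4° = 2.424 m; N'_4 = 154·cos34.4° = 127.1; c'Δl = 43.39; W sinα = 87.0
Slice 5: Δl = 3.2/cos51.6° = 5.152 m; N'_5 = 174·cos51.6° = 108.1; c'Δl = 92.22; W sinα = 136.4
Σc'Δl = 277.7 kN/m; ΣN' = 587.0 kN/m; ΣW sinα = 309.6 kN/m
Resisting = 277.7 + 587.0·tan28.9° = 277.7 + 324.1 = 601.7 kN/m
FS = 601.7 / 309.6 = 1.943

FS = 1.94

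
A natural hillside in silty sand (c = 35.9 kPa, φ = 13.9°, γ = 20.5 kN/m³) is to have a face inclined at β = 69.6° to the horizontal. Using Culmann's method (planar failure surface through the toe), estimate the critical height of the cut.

Culmann's analysis gives the critical failure plane at α_cr = (β + φ)/2 = (69.6 + 13.9)/2 = 41.8°, and the critical height
H_c = (4c/γ) · sinβ cosφ / [1 − cos(β − φ)]
    = (4·35.9/20.5) · sin69.6°·cos13.9° / [1 − cos(55.7°)]
    = 7.005 · 0.9373·0.9707 / [1 − 0.5635]
    = 7.005 · 0.9098 / 0.4365
    = 14.60 m

H_c = 14.60 m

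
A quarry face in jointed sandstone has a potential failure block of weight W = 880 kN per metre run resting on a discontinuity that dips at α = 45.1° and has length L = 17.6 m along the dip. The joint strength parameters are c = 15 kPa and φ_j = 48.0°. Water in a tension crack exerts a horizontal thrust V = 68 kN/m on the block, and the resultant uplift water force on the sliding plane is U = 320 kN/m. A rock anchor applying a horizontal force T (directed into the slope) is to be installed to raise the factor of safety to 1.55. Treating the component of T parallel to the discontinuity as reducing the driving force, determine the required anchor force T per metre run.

Resolving forces along and normal to the sliding plane, with the horizontal anchor force T adding T·sinα to the effective normal force and T·cosα acting up the plane against the driving force:
FS = [cL + (W cosα − U − V sinα + T sinα) tanφ_j] / [W sinα + V cosα − T cosα]
Without the anchor: N' = 253.0 kN/m, driving T_d = 671.3 kN/m, resisting R = 15·17.6 + 253.0·tan48.0° = 545.0 kN/m, FS = 0.81.
Setting FS = 1.55 and solving for T:
1.55·(671.3 − T cos45.1°) = 545.0 + T sin45.1°·tan48.0°
T·(sin45.1°·tan48.0° + 1.55·cos45.1°) = 1.55·671.3 − 545.0
T·(0.7083·1.1106 + 1.55·0.7059) = 1040.6 − 545.0 = 495.6
T·1.8808 = 495.6
T = 263.5 kN/m

T = 264 kN/m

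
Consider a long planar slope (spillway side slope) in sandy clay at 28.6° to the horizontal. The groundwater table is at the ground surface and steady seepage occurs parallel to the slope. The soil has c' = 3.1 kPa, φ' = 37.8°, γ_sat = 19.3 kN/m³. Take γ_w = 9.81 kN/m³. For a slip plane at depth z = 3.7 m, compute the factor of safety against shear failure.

FS = 0.80

With seepage parallel to the slope and the water table at the surface, the effective normal stress on the slip plane uses the buoyant unit weight γ' = γ_sat − γ_w while the driving shear stress uses γ_sat:
FS = [c' + γ' z cos²β tanφ'] / [γ_sat z sinβ cosβ]
γ' = 19.3 − 9.81 = 9.49 kN/m³
Numerator = 3.1 + 9.49·3.7·cos²28.6°·tan37.8° = 3.1 + 9.49·3.7·0.7709·0.7757 = 24.095 kPa
Denominator = 19.3·3.7·sin28.6°·cos28.6° = 19.3·3.7·0.4787·0.8780 = 30.012 kPa
FS = 24.095 / 30.012 = 0.803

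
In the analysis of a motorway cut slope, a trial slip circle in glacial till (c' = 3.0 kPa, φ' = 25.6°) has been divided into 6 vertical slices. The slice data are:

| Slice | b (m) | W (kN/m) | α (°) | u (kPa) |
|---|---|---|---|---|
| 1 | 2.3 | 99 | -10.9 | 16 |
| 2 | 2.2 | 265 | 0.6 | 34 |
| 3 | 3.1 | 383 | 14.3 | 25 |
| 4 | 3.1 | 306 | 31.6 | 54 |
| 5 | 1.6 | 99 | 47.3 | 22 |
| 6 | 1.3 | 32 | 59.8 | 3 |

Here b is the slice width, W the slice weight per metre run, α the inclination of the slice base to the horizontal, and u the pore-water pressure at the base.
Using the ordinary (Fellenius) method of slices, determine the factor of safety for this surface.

FS = 1.03

Ordinary method of slices: FS = Σ[c'·Δl_i + (W_i cosα_i − u_i·Δl_i)·tanφ'] / Σ W_i sinα_i, with Δl_i = b_i / cosα_i.
Slice 1: Δl = 2.3/cos(-10.9°) = 2.342 m; N'_1 = 99·cos(-10.9°) − 16·2.342 = 59.7; c'Δl = 7.03; W sinα = -18.7
Slice 2: Δl = 2.2/cos0.6° = 2.200 m; N'_2 = 265·cos0.6° − 34·2.200 = 190.2; c'Δl = 6.60; W sinα = 2.8
Slice 3: Δl = 3.1/cos14.3° = 3.199 m; N'_3 = 383·cos14.3° − 25·3.199 = 291.2; c'Δl = 9.60; W sinα = 94.6
Slice 4: Δl = 3.1/cos31.6° = 3.640 m; N'_4 = 306·cos31.6° − 54·3.640 = 64.1; c'Δl = 10.92; W sinα = 160.3
Slice 5: Δl = 1.6/cos47.3° = 2.359 m; N'_5 = 99·cos47.3° − 22·2.359 = 15.2; c'Δl = 7.08; W sinα = 72.8
Slice 6: Δl = 1.3/cos59.8° = 2.584 m; N'_6 = 32·cos59.8° − 3·2.584 = 8.3; c'Δl = 7.75; W sinα = 27.7
Σc'Δl = 49.0 kN/m; ΣN' = 628.7 kN/m; ΣW sinα = 339.4 kN/m
Resisting = 49.0 + 628.7·tan25.6° = 49.0 + 301.2 = 350.2 kN/m
FS = 350.2 / 339.4 = 1.032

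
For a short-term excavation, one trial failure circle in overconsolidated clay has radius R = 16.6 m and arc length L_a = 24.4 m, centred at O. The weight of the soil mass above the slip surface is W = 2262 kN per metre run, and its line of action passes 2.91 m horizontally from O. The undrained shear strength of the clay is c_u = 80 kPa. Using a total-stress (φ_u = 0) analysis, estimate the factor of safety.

Taking moments about the centre O, the resisting moment is provided by the undrained shear strength acting along the arc:
M_R = c_u·L_a·R = 80·24.40·16.6 = 32403.2 kN·m/m
M_D = W·d = 2262·2.91 = 6582.4 kN·m/m
FS = M_R / M_D = 32403.2 / 6582.4 = 4.923

FS = 4.92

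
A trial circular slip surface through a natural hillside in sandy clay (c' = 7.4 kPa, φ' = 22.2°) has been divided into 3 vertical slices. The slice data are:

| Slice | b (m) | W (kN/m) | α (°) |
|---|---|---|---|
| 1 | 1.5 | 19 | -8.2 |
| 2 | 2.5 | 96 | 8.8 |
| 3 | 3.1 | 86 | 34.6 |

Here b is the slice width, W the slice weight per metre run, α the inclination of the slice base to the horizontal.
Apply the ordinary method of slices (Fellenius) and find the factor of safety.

Ordinary method of slices: FS = Σ[c'·Δl_i + (W_i cosα_i)·tanφ'] / Σ W_i sinα_i, with Δl_i = b_i / cosα_i.
Slice 1: Δl = 1.5/cos(-8.2°) = 1.515 m; N'_1 = 19·cos(-8.2°) = 18.8; c'Δl = 11.21; W sinα = -2.7
Slice 2: Δl = 2.5/cos8.8° = 2.530 m; N'_2 = 96·cos8.8° = 94.9; c'Δl = 18.72; W sinα = 14.7
Slice 3: Δl = 3.1/cos34.6° = 3.766 m; N'_3 = 86·cos34.6° = 70.8; c'Δl = 27.87; W sinα = 48.8
Σc'Δl = 57.8 kN/m; ΣN' = 184.5 kN/m; ΣW sinα = 60.8 kN/m
Resisting = 57.8 + 184.5·tan22.2° = 57.8 + 75.3 = 133.1 kN/m
FS = 133.1 / 60.8 = 2.188

FS = 2.19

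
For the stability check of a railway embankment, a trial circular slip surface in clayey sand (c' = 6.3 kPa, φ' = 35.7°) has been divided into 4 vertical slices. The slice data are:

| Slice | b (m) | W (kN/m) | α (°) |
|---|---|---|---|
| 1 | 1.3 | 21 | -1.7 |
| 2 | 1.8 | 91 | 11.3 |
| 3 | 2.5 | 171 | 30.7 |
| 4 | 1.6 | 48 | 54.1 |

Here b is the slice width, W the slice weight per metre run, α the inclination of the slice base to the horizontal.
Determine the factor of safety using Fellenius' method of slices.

Ordinary method of slices: FS = Σ[c'·Δl_i + (W_i cosα_i)·tanφ'] / Σ W_i sinα_i, with Δl_i = b_i / cosα_i.
Slice 1: Δl = 1.3/cos(-1.7°) = 1.301 m; N'_1 = 21·cos(-1.7°) = 21.0; c'Δl = 8.19; W sinα = -0.6
Slice 2: Δl = 1.8/cos11.3° = 1.836 m; N'_2 = 91·cos11.3° = 89.2; c'Δl = 11.56; W sinα = 17.8
Slice 3: Δl = 2.5/cos30.7° = 2.907 m; N'_3 = 171·cos30.7° = 147.0; c'Δl = 18.32; W sinα = 87.3
Slice 4: Δl = 1.6/cos54.1° = 2.729 m; N'_4 = 48·cos54.1° = 28.1; c'Δl = 17.19; W sinα = 38.9
Σc'Δl = 55.3 kN/m; ΣN' = 285.4 kN/m; ΣW sinα = 143.4 kN/m
Resisting = 55.3 + 285.4·tan35.7° = 55.3 + 205.1 = 260.4 kN/m
FS = 260.4 / 143.4 = 1.816

FS = 1.82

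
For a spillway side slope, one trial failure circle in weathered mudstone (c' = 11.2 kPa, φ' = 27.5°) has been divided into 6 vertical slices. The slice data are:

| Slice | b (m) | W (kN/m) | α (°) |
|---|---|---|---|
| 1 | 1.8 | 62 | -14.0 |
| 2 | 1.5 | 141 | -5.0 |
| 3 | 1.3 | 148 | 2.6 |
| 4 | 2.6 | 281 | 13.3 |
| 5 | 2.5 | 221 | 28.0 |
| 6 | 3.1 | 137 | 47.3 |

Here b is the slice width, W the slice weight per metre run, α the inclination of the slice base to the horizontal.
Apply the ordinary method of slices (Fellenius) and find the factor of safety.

Ordinary method of slices: FS = Σ[c'·Δl_i + (W_i cosα_i)·tanφ'] / Σ W_i sinα_i, with Δl_i = b_i / cosα_i.
Slice 1: Δl = 1.8/cos(-14.0°) = 1.855 m; N'_1 = 62·cos(-14.0°) = 60.2; c'Δl = 20.78; W sinα = -15.0
Slice 2: Δl = 1.5/cos(-5.0°) = 1.506 m; N'_2 = 141·cos(-5.0°) = 140.5; c'Δl = 16.86; W sinα = -12.3
Slice 3: Δl = 1.3/cos2.6° = 1.301 m; N'_3 = 148·cos2.6° = 147.8; c'Δl = 14.58; W sinα = 6.7
Slice 4: Δl = 2.6/cos13.3° = 2.672 m; N'_4 = 281·cos13.3° = 273.5; c'Δl = 29.92; W sinα = 64.6
Slice 5: Δl = 2.5/cos28.0° = 2.831 m; N'_5 = 221·cos28.0° = 195.1; c'Δl = 31.71; W sinα = 103.8
Slice 6: Δl = 3.1/cos47.3° = 4.571 m; N'_6 = 137·cos47.3° = 92.9; c'Δl = 51.20; W sinα = 100.7
Σc'Δl = 165.0 kN/m; ΣN' = 910.0 kN/m; ΣW sinα = 248.5 kN/m
Resisting = 165.0 + 910.0·tan27.5° = 165.0 + 473.7 = 638.7 kN/m
FS = 638.7 / 248.5 = 2.570

FS = 2.57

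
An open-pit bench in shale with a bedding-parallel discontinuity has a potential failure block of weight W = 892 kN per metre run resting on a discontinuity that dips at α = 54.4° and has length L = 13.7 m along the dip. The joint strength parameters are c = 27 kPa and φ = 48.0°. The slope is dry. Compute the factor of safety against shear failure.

FS = 1.31

Resolving the block weight along and normal to the plane and applying the Mohr–Coulomb strength on the joint:
N' = W cosα = 892·cos54.4° = 519.3 kN/m
Driving force T = W sinα = 892·sin54.4° = 725.3 kN/m
Resisting force R = c·L + N'·tanφ = 27·13.7 + 519.3·tan48.0° = 369.9 + 576.7 = 946.6 kN/m
FS = R / T = 946.6 / 725.3 = 1.305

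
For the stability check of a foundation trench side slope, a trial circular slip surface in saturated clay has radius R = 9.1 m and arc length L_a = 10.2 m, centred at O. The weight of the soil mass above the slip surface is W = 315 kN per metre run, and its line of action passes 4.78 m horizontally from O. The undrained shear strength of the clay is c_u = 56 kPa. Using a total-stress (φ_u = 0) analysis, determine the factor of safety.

FS = 3.45

Taking moments about the centre O, the resisting moment is provided by the undrained shear strength acting along the arc:
M_R = c_u·L_a·R = 56·10.20·9.1 = 5197.9 kN·m/m
M_D = W·d = 315·4.78 = 1505.7 kN·m/m
FS = M_R / M_D = 5197.9 / 1505.7 = 3.452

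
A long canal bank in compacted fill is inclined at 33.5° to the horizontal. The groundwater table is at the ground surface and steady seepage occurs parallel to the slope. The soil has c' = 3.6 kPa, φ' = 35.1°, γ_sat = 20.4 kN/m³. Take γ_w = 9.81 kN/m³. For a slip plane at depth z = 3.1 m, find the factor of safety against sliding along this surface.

FS = 0.67

With seepage parallel to the slope and the water table at the surface, the effective normal stress on the slip plane uses the buoyant unit weight γ' = γ_sat − γ_w while the driving shear stress uses γ_sat:
FS = [c' + γ' z cos²β tanφ'] / [γ_sat z sinβ cosβ]
γ' = 20.4 − 9.81 = 10.59 kN/m³
Numerator = 3.6 + 10.59·3.1·cos²33.5°·tan35.1° = 3.6 + 10.59·3.1·0.6954·0.7028 = 19.644 kPa
Denominator = 20.4·3.1·sin33.5°·cos33.5° = 20.4·3.1·0.5519·0.8339 = 29.106 kPa
FS = 19.644 / 29.106 = 0.675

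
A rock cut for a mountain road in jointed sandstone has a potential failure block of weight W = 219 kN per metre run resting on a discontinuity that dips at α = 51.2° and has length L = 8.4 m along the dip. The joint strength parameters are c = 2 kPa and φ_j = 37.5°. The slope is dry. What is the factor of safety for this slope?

Resolving the block weight along and normal to the plane and applying the Mohr–Coulomb strength on the joint:
N' = W cosα = 219·cos51.2° = 137.2 kN/m
Driving force T = W sinα = 219·sin51.2° = 170.7 kN/m
Resisting force R = c·L + N'·tanφ_j = 2·8.4 + 137.2·tan37.5° = 16.8 + 105.3 = 122.1 kN/m
FS = R / T = 122.1 / 170.7 = 0.715

FS = 0.72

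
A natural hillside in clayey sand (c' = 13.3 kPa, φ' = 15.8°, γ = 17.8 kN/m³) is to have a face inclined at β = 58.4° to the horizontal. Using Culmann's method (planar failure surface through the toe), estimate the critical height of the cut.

H_c = 9.28 m

Culmann's analysis gives the critical failure plane at α_cr = (β + φ')/2 = (58.4 + 15.8)/2 = 37.1°, and the critical height
H_c = (4c'/γ) · sinβ cosφ' / [1 − cos(β − φ')]
    = (4·13.3/17.8) · sin58.4°·cos15.8° / [1 − cos(42.6°)]
    = 2.989 · 0.8517·0.9622 / [1 − 0.7361]
    = 2.989 · 0.8195 / 0.2639
    = 9.28 m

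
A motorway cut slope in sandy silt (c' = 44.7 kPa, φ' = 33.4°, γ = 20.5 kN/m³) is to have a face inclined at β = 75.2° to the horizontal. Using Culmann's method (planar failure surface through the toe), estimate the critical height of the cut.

H_c = 27.66 m

Culmann's analysis gives the critical failure plane at α_cr = (β + φ')/2 = (75.2 + 33.4)/2 = 54.3°, and the critical height
H_c = (4c'/γ) · sinβ cosφ' / [1 − cos(β − φ')]
    = (4·44.7/20.5) · sin75.2°·cos33.4° / [1 − cos(41.8°)]
    = 8.722 · 0.9668·0.8348 / [1 − 0.7455]
    = 8.722 · 0.8072 / 0.2545
    = 27.66 m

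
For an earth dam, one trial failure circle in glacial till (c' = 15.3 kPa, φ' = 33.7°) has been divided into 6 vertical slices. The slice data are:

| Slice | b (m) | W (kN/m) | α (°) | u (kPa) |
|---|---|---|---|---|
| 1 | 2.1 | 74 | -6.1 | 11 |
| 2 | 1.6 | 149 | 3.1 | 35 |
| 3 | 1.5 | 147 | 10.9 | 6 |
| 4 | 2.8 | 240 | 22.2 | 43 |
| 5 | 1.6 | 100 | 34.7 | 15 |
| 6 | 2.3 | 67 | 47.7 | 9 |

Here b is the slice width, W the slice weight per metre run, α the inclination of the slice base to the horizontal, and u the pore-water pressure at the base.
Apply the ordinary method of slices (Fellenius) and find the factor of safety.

Ordinary method of slices: FS = Σ[c'·Δl_i + (W_i cosα_i − u_i·Δl_i)·tanφ'] / Σ W_i sinα_i, with Δl_i = b_i / cosα_i.
Slice 1: Δl = 2.1/cos(-6.1°) = 2.112 m; N'_1 = 74·cos(-6.1°) − 11·2.112 = 50.3; c'Δl = 32.31; W sinα = -7.9
Slice 2: Δl = 1.6/cos3.1° = 1.602 m; N'_2 = 149·cos3.1° − 35·1.602 = 92.7; c'Δl = 24.52; W sinα = 8.1
Slice 3: Δl = 1.5/cos10.9° = 1.528 m; N'_3 = 147·cos10.9° − 6·1.528 = 135.2; c'Δl = 23.37; W sinα = 27.8
Slice 4: Δl = 2.8/cos22.2° = 3.024 m; N'_4 = 240·cos22.2° − 43·3.024 = 92.2; c'Δl = 46.27; W sinα = 90.7
Slice 5: Δl = 1.6/cos34.7° = 1.946 m; N'_5 = 100·cos34.7° − 15·1.946 = 53.0; c'Δl = 29.78; W sinα = 56.9
Slice 6: Δl = 2.3/cos47.7° = 3.417 m; N'_6 = 67·cos47.7° − 9·3.417 = 14.3; c'Δl = 52.29; W sinα = 49.6
Σc'Δl = 208.5 kN/m; ΣN' = 437.8 kN/m; ΣW sinα = 225.2 kN/m
Resisting = 208.5 + 437.8·tan33.7° = 208.5 + 291.9 = 500.5 kN/m
FS = 500.5 / 225.2 = 2.223

FS = 2.22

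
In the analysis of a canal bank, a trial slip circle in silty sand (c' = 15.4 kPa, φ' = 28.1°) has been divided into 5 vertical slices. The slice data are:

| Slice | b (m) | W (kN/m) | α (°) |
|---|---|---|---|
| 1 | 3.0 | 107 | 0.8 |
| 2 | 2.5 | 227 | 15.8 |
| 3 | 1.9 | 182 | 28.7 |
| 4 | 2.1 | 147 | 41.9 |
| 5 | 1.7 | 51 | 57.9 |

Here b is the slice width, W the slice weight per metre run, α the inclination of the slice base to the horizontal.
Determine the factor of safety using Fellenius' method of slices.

FS = 1.86

Ordinary method of slices: FS = Σ[c'·Δl_i + (W_i cosα_i)·tanφ'] / Σ W_i sinα_i, with Δl_i = b_i / cosα_i.
Slice 1: Δl = 3.0/cos0.8° = 3.000 m; N'_1 = 107·cos0.8° = 107.0; c'Δl = 46.20; W sinα = 1.5
Slice 2: Δl = 2.5/cos15.8° = 2.598 m; N'_2 = 227·cos15.8° = 218.4; c'Δl = 40.01; W sinα = 61.8
Slice 3: Δl = 1.9/cos28.7° = 2.166 m; N'_3 = 182·cos28.7° = 159.6; c'Δl = 33.36; W sinα = 87.4
Slice 4: Δl = 2.1/cos41.9° = 2.821 m; N'_4 = 147·cos41.9° = 109.4; c'Δl = 43.45; W sinα = 98.2
Slice 5: Δl = 1.7/cos57.9° = 3.199 m; N'_5 = 51·cos57.9° = 27.1; c'Δl = 49.27; W sinα = 43.2
Σc'Δl = 212.3 kN/m; ΣN' = 621.6 kN/m; ΣW sinα = 292.1 kN/m
Resisting = 212.3 + 621.6·tan28.1° = 212.3 + 331.9 = 544.2 kN/m
FS = 544.2 / 292.1 = 1.863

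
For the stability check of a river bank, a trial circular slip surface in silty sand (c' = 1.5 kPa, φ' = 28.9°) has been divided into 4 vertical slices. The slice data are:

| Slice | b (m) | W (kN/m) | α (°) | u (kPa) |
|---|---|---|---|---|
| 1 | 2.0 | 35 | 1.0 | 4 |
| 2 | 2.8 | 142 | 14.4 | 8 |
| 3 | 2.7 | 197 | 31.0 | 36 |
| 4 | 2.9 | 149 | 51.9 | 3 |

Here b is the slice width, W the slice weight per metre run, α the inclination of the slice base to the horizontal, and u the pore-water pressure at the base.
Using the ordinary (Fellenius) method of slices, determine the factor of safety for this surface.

Ordinary method of slices: FS = Σ[c'·Δl_i + (W_i cosα_i − u_i·Δl_i)·tanφ'] / Σ W_i sinα_i, with Δl_i = b_i / cosα_i.
Slice 1: Δl = 2.0/cos1.0° = 2.000 m; N'_1 = 35·cos1.0° − 4·2.000 = 27.0; c'Δl = 3.00; W sinα = 0.6
Slice 2: Δl = 2.8/cos14.4° = 2.891 m; N'_2 = 142·cos14.4° − 8·2.891 = 114.4; c'Δl = 4.34; W sinα = 35.3
Slice 3: Δl = 2.7/cos31.0° = 3.150 m; N'_3 = 197·cos31.0° − 36·3.150 = 55.5; c'Δl = 4.72; W sinα = 101.5
Slice 4: Δl = 2.9/cos51.9° = 4.700 m; N'_4 = 149·cos51.9° − 3·4.700 = 77.8; c'Δl = 7.05; W sinα = 117.3
Σc'Δl = 19.1 kN/m; ΣN' = 274.7 kN/m; ΣW sinα = 254.6 kN/m
Resisting = 19.1 + 274.7·tan28.9° = 19.1 + 151.6 = 170.8 kN/m
FS = 170.8 / 254.6 = 0.671

FS = 0.67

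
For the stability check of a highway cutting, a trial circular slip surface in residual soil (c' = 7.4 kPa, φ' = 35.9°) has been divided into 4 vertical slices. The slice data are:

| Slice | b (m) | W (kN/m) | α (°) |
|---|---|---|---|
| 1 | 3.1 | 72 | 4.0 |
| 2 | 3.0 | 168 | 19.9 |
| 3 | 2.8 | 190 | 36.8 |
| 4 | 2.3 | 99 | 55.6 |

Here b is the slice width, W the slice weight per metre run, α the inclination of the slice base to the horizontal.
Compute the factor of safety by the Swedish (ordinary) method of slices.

Ordinary method of slices: FS = Σ[c'·Δl_i + (W_i cosα_i)·tanφ'] / Σ W_i sinα_i, with Δl_i = b_i / cosα_i.
Slice 1: Δl = 3.1/cos4.0° = 3.108 m; N'_1 = 72·cos4.0° = 71.8; c'Δl = 23.00; W sinα = 5.0
Slice 2: Δl = 3.0/cos19.9° = 3.191 m; N'_2 = 168·cos19.9° = 158.0; c'Δl = 23.61; W sinα = 57.2
Slice 3: Δl = 2.8/cos36.8° = 3.497 m; N'_3 = 190·cos36.8° = 152.1; c'Δl = 25.88; W sinα = 113.8
Slice 4: Δl = 2.3/cos55.6° = 4.071 m; N'_4 = 99·cos55.6° = 55.9; c'Δl = 30.13; W sinα = 81.7
Σc'Δl = 102.6 kN/m; ΣN' = 437.9 kN/m; ΣW sinα = 257.7 kN/m
Resisting = 102.6 + 437.9·tan35.9° = 102.6 + 317.0 = 419.6 kN/m
FS = 419.6 / 257.7 = 1.628

FS = 1.63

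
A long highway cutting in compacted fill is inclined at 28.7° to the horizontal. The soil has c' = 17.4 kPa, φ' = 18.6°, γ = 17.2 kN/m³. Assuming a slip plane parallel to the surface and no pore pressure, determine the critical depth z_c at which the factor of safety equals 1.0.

Setting FS = 1.00 in FS = [c' + γz cos²β tanφ'] / [γz sinβ cosβ] and solving for z:
z = c' / [γ cosβ (FS·sinβ − cosβ·tanφ')]
  = 17.4 / [17.2·cos28.7°·(1.00·sin28.7° − cos28.7°·tan18.6°)]
  = 17.4 / [17.2·0.8771·(1.00·0.4802 − 0.8771·0.3365)]
  = 17.4 / 2.7915 = 6.233 m

z_c = 6.23 m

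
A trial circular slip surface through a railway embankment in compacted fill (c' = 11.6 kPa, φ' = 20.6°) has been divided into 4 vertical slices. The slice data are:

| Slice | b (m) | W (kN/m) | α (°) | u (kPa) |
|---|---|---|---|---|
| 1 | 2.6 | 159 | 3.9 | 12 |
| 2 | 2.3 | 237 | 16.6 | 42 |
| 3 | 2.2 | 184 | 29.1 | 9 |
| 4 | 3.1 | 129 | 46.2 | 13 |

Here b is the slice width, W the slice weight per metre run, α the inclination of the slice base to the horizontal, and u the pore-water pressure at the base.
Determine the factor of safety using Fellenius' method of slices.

Ordinary method of slices: FS = Σ[c'·Δl_i + (W_i cosα_i − u_i·Δl_i)·tanφ'] / Σ W_i sinα_i, with Δl_i = b_i / cosα_i.
Slice 1: Δl = 2.6/cos3.9° = 2.606 m; N'_1 = 159·cos3.9° − 12·2.606 = 127.4; c'Δl = 30.23; W sinα = 10.8
Slice 2: Δl = 2.3/cos16.6° = 2.400 m; N'_2 = 237·cos16.6° − 42·2.400 = 126.3; c'Δl = 27.84; W sinα = 67.7
Slice 3: Δl = 2.2/cos29.1° = 2.518 m; N'_3 = 184·cos29.1° − 9·2.518 = 138.1; c'Δl = 29.21; W sinα = 89.5
Slice 4: Δl = 3.1/cos46.2° = 4.479 m; N'_4 = 129·cos46.2° − 13·4.479 = 31.1; c'Δl = 51.95; W sinα = 93.1
Σc'Δl = 139.2 kN/m; ΣN' = 422.9 kN/m; ΣW sinα = 261.1 kN/m
Resisting = 139.2 + 422.9·tan20.6° = 139.2 + 158.9 = 298.2 kN/m
FS = 298.2 / 261.1 = 1.142

FS = 1.14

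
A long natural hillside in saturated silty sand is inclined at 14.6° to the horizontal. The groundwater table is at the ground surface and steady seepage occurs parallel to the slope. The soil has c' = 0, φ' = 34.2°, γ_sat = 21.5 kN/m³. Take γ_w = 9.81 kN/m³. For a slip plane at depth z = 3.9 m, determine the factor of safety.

With seepage parallel to the slope and the water table at the surface, the effective normal stress on the slip plane uses the buoyant unit weight γ' = γ_sat − γ_w while the driving shear stress uses γ_sat:
FS = [c' + γ' z cos²β tanφ'] / [γ_sat z sinβ cosβ]
(For c' = 0 this reduces to FS = (γ'/γ_sat)·tanφ'/tanβ.)
γ' = 21.5 − 9.81 = 11.69 kN/m³
Numerator = 0.0 + 11.69·3.9·cos²14.6°·tan34.2° = 0.0 + 11.69·3.9·0.9365·0.6796 = 29.015 kPa
Denominator = 21.5·3.9·sin14.6°·cos14.6° = 21.5·3.9·0.2521·0.9677 = 20.454 kPa
FS = 29.015 / 20.454 = 1.419

FS = 1.42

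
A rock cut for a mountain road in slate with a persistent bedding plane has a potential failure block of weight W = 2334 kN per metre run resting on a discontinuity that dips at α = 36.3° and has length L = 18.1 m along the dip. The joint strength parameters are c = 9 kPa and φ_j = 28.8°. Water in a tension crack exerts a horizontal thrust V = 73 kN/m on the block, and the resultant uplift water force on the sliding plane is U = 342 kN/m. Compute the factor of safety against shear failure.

Resolving the block weight along and normal to the plane and applying the Mohr–Coulomb strength on the joint:
N' = W cosα − U − V sinα = 2334·cos36.3° − 342 − 73·sin36.3° = 1495.8 kN/m
Driving force T = W sinα + V cosα = 2334·sin36.3° + 73·cos36.3° = 1440.6 kN/m
Resisting force R = c·L + N'·tanφ_j = 9·18.1 + 1495.8·tan28.8° = 162.9 + 822.3 = 985.2 kN/m
FS = R / T = 985.2 / 1440.6 = 0.684

FS = 0.68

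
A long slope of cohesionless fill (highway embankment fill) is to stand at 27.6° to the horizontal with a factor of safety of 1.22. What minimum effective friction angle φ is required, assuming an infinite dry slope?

FS = tanφ/tanβ ⇒ tanφ = FS · tanβ = 1.22 · tan27.6° = 0.6378
φ = arctan(0.6378) = 32.53°

φ = 32.5°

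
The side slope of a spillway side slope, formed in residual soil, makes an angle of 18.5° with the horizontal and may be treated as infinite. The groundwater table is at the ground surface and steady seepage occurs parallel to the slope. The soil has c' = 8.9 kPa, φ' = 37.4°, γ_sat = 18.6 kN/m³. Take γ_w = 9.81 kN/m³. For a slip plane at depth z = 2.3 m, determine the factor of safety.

With seepage parallel to the slope and the water table at the surface, the effective normal stress on the slip plane uses the buoyant unit weight γ' = γ_sat − γ_w while the driving shear stress uses γ_sat:
FS = [c' + γ' z cos²β tanφ'] / [γ_sat z sinβ cosβ]
γ' = 18.6 − 9.81 = 8.79 kN/m³
Numerator = 8.9 + 8.79·2.3·cos²18.5°·tan37.4° = 8.9 + 8.79·2.3·0.8993·0.7646 = 22.801 kPa
Denominator = 18.6·2.3·sin18.5°·cos18.5° = 18.6·2.3·0.3173·0.9483 = 12.873 kPa
FS = 22.801 / 12.873 = 1.771

FS = 1.77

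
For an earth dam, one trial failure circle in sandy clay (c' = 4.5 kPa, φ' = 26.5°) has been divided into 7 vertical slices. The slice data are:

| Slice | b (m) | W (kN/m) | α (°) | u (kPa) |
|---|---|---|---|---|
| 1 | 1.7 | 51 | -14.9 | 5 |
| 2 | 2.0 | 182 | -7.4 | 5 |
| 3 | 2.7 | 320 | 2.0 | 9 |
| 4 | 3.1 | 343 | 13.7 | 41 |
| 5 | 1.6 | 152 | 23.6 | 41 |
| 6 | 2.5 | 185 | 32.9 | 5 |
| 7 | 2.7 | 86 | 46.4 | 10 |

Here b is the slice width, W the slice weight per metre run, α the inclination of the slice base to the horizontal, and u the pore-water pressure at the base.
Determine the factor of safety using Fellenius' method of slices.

Ordinary method of slices: FS = Σ[c'·Δl_i + (W_i cosα_i − u_i·Δl_i)·tanφ'] / Σ W_i sinα_i, with Δl_i = b_i / cosα_i.
Slice 1: Δl = 1.7/cos(-14.9°) = 1.759 m; N'_1 = 51·cos(-14.9°) − 5·1.759 = 40.5; c'Δl = 7.92; W sinα = -13.1
Slice 2: Δl = 2.0/cos(-7.4°) = 2.017 m; N'_2 = 182·cos(-7.4°) − 5·2.017 = 170.4; c'Δl = 9.08; W sinα = -23.4
Slice 3: Δl = 2.7/cos2.0° = 2.702 m; N'_3 = 320·cos2.0° − 9·2.702 = 295.5; c'Δl = 12.16; W sinα = 11.2
Slice 4: Δl = 3.1/cos13.7° = 3.191 m; N'_4 = 343·cos13.7° − 41·3.191 = 202.4; c'Δl = 14.36; W sinα = 81.2
Slice 5: Δl = 1.6/cos23.6° = 1.746 m; N'_5 = 152·cos23.6° − 41·1.746 = 67.7; c'Δl = 7.86; W sinα = 60.9
Slice 6: Δl = 2.5/cos32.9° = 2.978 m; N'_6 = 185·cos32.9° − 5·2.978 = 140.4; c'Δl = 13.40; W sinα = 100.5
Slice 7: Δl = 2.7/cos46.4° = 3.915 m; N'_7 = 86·cos46.4° − 10·3.915 = 20.2; c'Δl = 17.62; W sinα = 62.3
Σc'Δl = 82.4 kN/m; ΣN' = 937.1 kN/m; ΣW sinα = 279.5 kN/m
Resisting = 82.4 + 937.1·tan26.5° = 82.4 + 467.2 = 549.6 kN/m
FS = 549.6 / 279.5 = 1.967

FS = 1.97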